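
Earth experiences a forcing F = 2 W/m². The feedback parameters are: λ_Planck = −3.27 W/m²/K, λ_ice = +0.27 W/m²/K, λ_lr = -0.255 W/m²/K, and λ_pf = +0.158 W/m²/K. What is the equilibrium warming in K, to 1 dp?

Net feedback parameter λ = (−3.27) + (+0.27) + (-0.255) + (+0.158) = -3.097 W/m²/K.
ΔT = −F/λ = −2/(-3.097) = 0.6 K.

0.6 K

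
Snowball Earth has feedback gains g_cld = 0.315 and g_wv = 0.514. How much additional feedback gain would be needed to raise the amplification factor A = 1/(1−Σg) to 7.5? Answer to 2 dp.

Current total gain = 0.829.
Target gain for A = 7.5: g* = 1 − 1/7.5 = 0.8667.
Additional gain needed = 0.8667 − 0.829 = 0.04.

0.04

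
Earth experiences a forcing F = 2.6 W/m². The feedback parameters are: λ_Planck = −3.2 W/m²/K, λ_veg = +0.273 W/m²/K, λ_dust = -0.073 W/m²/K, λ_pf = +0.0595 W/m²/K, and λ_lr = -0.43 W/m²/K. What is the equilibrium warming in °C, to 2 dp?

0.77 °C

Net feedback parameter λ = (−3.2) + (+0.273) + (-0.073) + (+0.0595) + (-0.43) = -3.3705 W/m²/K.
ΔT = −F/λ = −2.6/(-3.3705) = 0.77 °C.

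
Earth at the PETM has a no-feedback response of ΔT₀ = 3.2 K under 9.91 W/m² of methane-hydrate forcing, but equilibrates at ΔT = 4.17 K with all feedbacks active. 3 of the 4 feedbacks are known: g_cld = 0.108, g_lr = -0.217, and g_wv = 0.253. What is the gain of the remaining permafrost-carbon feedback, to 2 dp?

0.09

Amplification A = ΔT/ΔT₀ = 4.17/3.2 = 1.303.
Total gain g = 1 − 1/A = 1 − 1/1.303 = 0.2325.
Known gains sum to 0.108 − 0.217 + 0.253 = 0.144.
g_pf = 0.2325 − 0.144 = 0.09.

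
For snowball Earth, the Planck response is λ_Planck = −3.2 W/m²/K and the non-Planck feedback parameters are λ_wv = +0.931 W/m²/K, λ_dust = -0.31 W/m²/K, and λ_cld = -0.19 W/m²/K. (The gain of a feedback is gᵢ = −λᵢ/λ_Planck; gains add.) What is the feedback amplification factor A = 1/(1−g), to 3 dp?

1.156

Convert to gains: g_wv = 0.931/3.2 = 0.2909; g_dust = -0.31/3.2 = -0.09687; g_cld = -0.19/3.2 = -0.05937.
Total gain g = 0.13466.
A = 1/(1 − 0.13466) = 1.156.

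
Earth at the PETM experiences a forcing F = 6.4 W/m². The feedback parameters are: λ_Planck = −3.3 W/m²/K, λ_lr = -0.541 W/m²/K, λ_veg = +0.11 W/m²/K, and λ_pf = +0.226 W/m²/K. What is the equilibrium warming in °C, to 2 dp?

Net feedback parameter λ = (−3.3) + (-0.541) + (+0.11) + (+0.226) = -3.505 W/m²/K.
ΔT = −F/λ = −6.4/(-3.505) = 1.83 °C.

1.83 °C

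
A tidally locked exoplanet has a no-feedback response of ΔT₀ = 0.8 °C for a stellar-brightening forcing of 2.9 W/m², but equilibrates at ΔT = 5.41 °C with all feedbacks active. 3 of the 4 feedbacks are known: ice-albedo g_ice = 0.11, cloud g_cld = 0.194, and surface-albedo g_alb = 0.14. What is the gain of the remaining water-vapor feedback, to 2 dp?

Amplification A = ΔT/ΔT₀ = 5.41/0.8 = 6.763.
Total gain g = 1 − 1/A = 1 − 1/6.763 = 0.8521.
Known gains sum to 0.11 + 0.194 + 0.14 = 0.444.
g_wv = 0.8521 − 0.444 = 0.41.

0.41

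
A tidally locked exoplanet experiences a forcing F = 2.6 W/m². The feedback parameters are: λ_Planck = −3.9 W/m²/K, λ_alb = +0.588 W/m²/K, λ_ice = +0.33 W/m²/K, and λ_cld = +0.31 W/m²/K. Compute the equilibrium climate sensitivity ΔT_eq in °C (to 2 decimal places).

0.97 °C

Net feedback parameter λ = (−3.9) + (+0.588) + (+0.33) + (+0.31) = -2.672 W/m²/K.
ΔT = −F/λ = −2.6/(-2.672) = 0.97 °C.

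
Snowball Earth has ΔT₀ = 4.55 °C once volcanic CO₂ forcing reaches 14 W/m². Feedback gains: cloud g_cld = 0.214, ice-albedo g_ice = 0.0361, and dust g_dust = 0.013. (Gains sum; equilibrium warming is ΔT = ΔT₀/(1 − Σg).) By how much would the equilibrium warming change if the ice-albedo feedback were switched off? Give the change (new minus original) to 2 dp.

-0.29 °C

Original: g = 0.2631, ΔT = 4.55/(1−0.2631) = 6.1745 °C.
Without ice-albedo: g' = 0.227, ΔT' = 4.55/(1−0.227) = 5.8862 °C.
Change = 5.8862 − 6.1745 = -0.29 °C.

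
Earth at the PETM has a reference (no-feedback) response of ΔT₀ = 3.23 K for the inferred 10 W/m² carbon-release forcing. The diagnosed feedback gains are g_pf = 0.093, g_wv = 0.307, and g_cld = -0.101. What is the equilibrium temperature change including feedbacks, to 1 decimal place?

4.6 K

Total gain g = 0.093 + 0.307 − 0.101 = 0.299.
Amplification A = 1/(1 − 0.299) = 1.427.
ΔT = 3.23 × 1.427 = 4.6 K.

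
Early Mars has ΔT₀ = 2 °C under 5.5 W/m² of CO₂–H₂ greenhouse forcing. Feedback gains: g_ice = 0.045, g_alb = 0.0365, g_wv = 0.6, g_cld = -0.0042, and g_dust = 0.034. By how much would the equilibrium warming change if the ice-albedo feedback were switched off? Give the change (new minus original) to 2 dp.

-0.93 °C

Original: g = 0.7113, ΔT = 2/(1−0.7113) = 6.9276 °C.
Without ice-albedo: g' = 0.6663, ΔT' = 2/(1−0.6663) = 5.9934 °C.
Change = 5.9934 − 6.9276 = -0.93 °C.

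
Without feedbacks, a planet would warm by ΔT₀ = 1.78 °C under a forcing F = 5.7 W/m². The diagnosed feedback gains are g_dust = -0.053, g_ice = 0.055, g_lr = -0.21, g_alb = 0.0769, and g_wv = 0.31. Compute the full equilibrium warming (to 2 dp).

2.17 °C

Total gain g = -0.053 + 0.055 − 0.21 + 0.0769 + 0.31 = 0.1789.
Amplification A = 1/(1 − 0.1789) = 1.218.
ΔT = 1.78 × 1.218 = 2.17 °C.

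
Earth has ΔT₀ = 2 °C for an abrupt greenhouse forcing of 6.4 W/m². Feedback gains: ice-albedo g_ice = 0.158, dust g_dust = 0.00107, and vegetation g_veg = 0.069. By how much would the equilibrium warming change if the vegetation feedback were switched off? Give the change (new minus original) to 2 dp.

Original: g = 0.22807, ΔT = 2/(1−0.22807) = 2.5909 °C.
Without vegetation: g' = 0.15907, ΔT' = 2/(1−0.15907) = 2.3783 °C.
Change = 2.3783 − 2.5909 = -0.21 °C.

-0.21 °C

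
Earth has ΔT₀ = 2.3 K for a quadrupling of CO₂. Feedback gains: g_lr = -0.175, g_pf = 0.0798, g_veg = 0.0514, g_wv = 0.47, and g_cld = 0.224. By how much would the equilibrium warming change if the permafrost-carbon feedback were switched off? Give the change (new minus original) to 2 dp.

Original: g = 0.6502, ΔT = 2.3/(1−0.6502) = 6.5752 K.
Without permafrost-carbon: g' = 0.5704, ΔT' = 2.3/(1−0.5704) = 5.3538 K.
Change = 5.3538 − 6.5752 = -1.22 K.

-1.22 K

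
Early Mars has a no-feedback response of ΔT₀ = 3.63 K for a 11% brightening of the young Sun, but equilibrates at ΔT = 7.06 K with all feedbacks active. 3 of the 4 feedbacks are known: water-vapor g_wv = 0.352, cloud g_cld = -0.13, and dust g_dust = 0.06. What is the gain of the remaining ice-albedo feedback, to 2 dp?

Amplification A = ΔT/ΔT₀ = 7.06/3.63 = 1.945.
Total gain g = 1 − 1/A = 1 − 1/1.945 = 0.4859.
Known gains sum to 0.352 − 0.13 + 0.06 = 0.282.
g_ice = 0.4859 − 0.282 = 0.20.

0.20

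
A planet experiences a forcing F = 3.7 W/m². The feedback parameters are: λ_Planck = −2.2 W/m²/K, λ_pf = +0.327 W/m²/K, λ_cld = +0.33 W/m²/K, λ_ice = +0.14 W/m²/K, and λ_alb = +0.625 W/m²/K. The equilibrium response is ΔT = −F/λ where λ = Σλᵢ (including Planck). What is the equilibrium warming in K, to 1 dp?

Net feedback parameter λ = (−2.2) + (+0.327) + (+0.33) + (+0.14) + (+0.625) = -0.778 W/m²/K.
ΔT = −F/λ = −3.7/(-0.778) = 4.8 K.

4.8 K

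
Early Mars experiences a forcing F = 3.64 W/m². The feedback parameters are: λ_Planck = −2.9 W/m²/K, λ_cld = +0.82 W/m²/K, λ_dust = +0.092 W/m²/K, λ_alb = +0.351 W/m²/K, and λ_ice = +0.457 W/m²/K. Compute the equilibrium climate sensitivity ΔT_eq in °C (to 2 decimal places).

Net feedback parameter λ = (−2.9) + (+0.82) + (+0.092) + (+0.351) + (+0.457) = -1.18 W/m²/K.
ΔT = −F/λ = −3.64/(-1.18) = 3.08 °C.

3.08 °C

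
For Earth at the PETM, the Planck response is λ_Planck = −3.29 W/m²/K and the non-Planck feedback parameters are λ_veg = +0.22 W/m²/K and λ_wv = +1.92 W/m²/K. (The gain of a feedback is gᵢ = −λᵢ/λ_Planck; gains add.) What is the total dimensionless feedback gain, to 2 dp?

Convert to gains: g_veg = 0.22/3.29 = 0.06687; g_wv = 1.92/3.29 = 0.5836.
Total gain g = 0.65047.

0.65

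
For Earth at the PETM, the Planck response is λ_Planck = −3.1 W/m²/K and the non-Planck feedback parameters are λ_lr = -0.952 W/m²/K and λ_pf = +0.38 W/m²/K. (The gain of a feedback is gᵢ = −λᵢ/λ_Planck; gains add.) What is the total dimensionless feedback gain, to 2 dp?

Convert to gains: g_lr = -0.952/3.1 = -0.3071; g_pf = 0.38/3.1 = 0.1226.
Total gain g = -0.1845.

-0.18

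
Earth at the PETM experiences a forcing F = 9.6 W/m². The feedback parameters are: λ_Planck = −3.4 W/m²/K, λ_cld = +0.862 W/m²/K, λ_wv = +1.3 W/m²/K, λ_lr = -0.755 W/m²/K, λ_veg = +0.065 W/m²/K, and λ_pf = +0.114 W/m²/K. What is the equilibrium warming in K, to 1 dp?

5.3 K

Net feedback parameter λ = (−3.4) + (+0.862) + (+1.3) + (-0.755) + (+0.065) + (+0.114) = -1.814 W/m²/K.
ΔT = −F/λ = −9.6/(-1.814) = 5.3 K.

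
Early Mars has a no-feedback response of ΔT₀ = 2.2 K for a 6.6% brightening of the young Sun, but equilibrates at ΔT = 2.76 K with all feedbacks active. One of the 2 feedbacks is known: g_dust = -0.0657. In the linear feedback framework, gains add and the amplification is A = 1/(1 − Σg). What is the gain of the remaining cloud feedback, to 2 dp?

0.27

Amplification A = ΔT/ΔT₀ = 2.76/2.2 = 1.255.
Total gain g = 1 − 1/A = 1 − 1/1.255 = 0.2032.
The known gain is -0.0657.
g_cld = 0.2032 + 0.0657 = 0.27.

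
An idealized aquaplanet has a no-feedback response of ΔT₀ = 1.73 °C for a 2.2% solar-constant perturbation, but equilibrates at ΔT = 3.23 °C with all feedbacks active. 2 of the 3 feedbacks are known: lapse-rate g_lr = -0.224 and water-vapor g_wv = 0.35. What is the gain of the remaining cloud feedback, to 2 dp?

0.34

Amplification A = ΔT/ΔT₀ = 3.23/1.73 = 1.867.
Total gain g = 1 − 1/A = 1 − 1/1.867 = 0.4644.
Known gains sum to -0.224 + 0.35 = 0.126.
g_cld = 0.4644 − 0.126 = 0.34.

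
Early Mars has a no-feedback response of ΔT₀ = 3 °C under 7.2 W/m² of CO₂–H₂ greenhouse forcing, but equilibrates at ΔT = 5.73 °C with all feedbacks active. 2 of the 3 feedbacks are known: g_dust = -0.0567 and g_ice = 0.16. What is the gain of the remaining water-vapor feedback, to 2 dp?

0.37

Amplification A = ΔT/ΔT₀ = 5.73/3 = 1.91.
Total gain g = 1 − 1/A = 1 − 1/1.91 = 0.4764.
Known gains sum to -0.0567 + 0.16 = 0.1033.
g_wv = 0.4764 − 0.1033 = 0.37.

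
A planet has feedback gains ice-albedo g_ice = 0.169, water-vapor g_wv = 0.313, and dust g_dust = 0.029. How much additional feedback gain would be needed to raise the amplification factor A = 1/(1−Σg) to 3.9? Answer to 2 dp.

0.23

Current total gain = 0.511.
Target gain for A = 3.9: g* = 1 − 1/3.9 = 0.7436.
Additional gain needed = 0.7436 − 0.511 = 0.23.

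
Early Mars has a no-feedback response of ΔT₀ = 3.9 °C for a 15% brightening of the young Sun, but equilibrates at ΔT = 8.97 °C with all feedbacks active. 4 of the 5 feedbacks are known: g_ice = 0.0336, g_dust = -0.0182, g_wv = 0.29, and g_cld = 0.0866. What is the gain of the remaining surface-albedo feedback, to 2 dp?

Amplification A = ΔT/ΔT₀ = 8.97/3.9 = 2.3.
Total gain g = 1 − 1/A = 1 − 1/2.3 = 0.5652.
Known gains sum to 0.0336 − 0.0182 + 0.29 + 0.0866 = 0.392.
g_alb = 0.5652 − 0.392 = 0.17.

0.17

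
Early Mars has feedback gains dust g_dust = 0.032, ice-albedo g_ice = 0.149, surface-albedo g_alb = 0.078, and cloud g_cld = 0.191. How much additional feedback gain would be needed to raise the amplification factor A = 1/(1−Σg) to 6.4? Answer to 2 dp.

0.39

Current total gain = 0.45.
Target gain for A = 6.4: g* = 1 − 1/6.4 = 0.8438.
Additional gain needed = 0.8438 − 0.45 = 0.39.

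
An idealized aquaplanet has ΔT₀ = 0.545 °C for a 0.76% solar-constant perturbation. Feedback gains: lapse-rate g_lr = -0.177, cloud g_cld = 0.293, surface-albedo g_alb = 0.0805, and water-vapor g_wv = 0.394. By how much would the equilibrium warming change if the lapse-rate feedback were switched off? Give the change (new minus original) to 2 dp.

Original: g = 0.5905, ΔT = 0.545/(1−0.5905) = 1.3309 °C.
Without lapse-rate: g' = 0.7675, ΔT' = 0.545/(1−0.7675) = 2.3441 °C.
Change = 2.3441 − 1.3309 = 1.01 °C.

1.01 °C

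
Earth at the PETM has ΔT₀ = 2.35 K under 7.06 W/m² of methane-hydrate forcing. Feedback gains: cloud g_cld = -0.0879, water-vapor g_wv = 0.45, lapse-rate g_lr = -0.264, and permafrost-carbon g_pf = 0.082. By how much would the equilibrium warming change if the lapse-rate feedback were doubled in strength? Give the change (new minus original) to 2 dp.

-0.70 K

Original: g = 0.1801, ΔT = 2.35/(1−0.1801) = 2.8662 K.
With doubled lapse-rate: g' = -0.0839, ΔT' = 2.35/(1+0.0839) = 2.1681 K.
Change = 2.1681 − 2.8662 = -0.70 K.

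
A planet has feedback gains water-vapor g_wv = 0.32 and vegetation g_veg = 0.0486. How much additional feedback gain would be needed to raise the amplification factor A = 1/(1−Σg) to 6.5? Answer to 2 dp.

Current total gain = 0.3686.
Target gain for A = 6.5: g* = 1 − 1/6.5 = 0.8462.
Additional gain needed = 0.8462 − 0.3686 = 0.48.

0.48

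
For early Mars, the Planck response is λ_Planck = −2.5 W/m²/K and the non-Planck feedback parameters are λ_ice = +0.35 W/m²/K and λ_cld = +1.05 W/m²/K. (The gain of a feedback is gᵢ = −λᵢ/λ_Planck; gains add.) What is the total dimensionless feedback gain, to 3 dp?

Convert to gains: g_ice = 0.35/2.5 = 0.14; g_cld = 1.05/2.5 = 0.42.
Total gain g = 0.56.

0.560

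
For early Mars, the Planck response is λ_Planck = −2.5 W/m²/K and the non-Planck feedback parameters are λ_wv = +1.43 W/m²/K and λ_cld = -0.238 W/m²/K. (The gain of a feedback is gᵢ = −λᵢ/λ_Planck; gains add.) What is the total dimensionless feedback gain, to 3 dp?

0.477

Convert to gains: g_wv = 1.43/2.5 = 0.572; g_cld = -0.238/2.5 = -0.0952.
Total gain g = 0.4768.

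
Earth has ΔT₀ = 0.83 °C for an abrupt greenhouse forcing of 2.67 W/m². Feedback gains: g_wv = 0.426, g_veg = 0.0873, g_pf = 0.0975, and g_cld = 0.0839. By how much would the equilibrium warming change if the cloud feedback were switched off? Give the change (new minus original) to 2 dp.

Original: g = 0.6947, ΔT = 0.83/(1−0.6947) = 2.7186 °C.
Without cloud: g' = 0.6108, ΔT' = 0.83/(1−0.6108) = 2.1326 °C.
Change = 2.1326 − 2.7186 = -0.59 °C.

-0.59 °C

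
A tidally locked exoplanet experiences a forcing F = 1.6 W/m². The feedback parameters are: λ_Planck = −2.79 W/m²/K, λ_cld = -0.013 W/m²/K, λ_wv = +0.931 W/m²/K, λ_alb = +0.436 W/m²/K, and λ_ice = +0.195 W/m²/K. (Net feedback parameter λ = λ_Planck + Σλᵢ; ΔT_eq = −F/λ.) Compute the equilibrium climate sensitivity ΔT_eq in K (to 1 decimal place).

1.3 K

Net feedback parameter λ = (−2.79) + (-0.013) + (+0.931) + (+0.436) + (+0.195) = -1.241 W/m²/K.
ΔT = −F/λ = −1.6/(-1.241) = 1.3 K.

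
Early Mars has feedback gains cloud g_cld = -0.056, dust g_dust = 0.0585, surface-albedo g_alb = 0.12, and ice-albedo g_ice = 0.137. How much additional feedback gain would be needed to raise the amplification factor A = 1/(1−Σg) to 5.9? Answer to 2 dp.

0.57

Current total gain = 0.2595.
Target gain for A = 5.9: g* = 1 − 1/5.9 = 0.8305.
Additional gain needed = 0.8305 − 0.2595 = 0.57.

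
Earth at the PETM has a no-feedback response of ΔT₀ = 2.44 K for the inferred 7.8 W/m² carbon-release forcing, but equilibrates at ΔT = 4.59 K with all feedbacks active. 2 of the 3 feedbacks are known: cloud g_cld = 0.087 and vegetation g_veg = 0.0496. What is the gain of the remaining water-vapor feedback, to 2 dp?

Amplification A = ΔT/ΔT₀ = 4.59/2.44 = 1.881.
Total gain g = 1 − 1/A = 1 − 1/1.881 = 0.4684.
Known gains sum to 0.087 + 0.0496 = 0.1366.
g_wv = 0.4684 − 0.1366 = 0.33.

0.33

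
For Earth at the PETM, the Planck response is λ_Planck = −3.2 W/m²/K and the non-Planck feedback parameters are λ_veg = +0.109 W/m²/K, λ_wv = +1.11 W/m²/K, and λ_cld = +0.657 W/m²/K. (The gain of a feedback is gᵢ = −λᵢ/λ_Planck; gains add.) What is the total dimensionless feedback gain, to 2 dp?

Convert to gains: g_veg = 0.109/3.2 = 0.03406; g_wv = 1.11/3.2 = 0.3469; g_cld = 0.657/3.2 = 0.2053.
Total gain g = 0.58626.

0.59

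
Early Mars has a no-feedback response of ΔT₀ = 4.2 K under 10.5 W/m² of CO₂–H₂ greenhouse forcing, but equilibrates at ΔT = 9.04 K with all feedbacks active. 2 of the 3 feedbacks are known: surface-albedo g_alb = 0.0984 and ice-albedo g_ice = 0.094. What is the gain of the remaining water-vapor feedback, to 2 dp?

Amplification A = ΔT/ΔT₀ = 9.04/4.2 = 2.152.
Total gain g = 1 − 1/A = 1 − 1/2.152 = 0.5353.
Known gains sum to 0.0984 + 0.094 = 0.1924.
g_wv = 0.5353 − 0.1924 = 0.34.

0.34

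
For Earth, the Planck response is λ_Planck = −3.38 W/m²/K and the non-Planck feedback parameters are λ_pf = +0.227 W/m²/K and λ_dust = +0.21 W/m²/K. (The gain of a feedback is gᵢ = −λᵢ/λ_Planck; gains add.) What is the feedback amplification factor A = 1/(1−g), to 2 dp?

Convert to gains: g_pf = 0.227/3.38 = 0.06716; g_dust = 0.21/3.38 = 0.06213.
Total gain g = 0.12929.
A = 1/(1 − 0.12929) = 1.15.

1.15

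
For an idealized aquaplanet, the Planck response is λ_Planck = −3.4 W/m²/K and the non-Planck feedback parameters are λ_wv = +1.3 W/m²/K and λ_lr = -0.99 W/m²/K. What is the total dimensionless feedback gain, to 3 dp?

0.091

Convert to gains: g_wv = 1.3/3.4 = 0.3824; g_lr = -0.99/3.4 = -0.2912.
Total gain g = 0.0912.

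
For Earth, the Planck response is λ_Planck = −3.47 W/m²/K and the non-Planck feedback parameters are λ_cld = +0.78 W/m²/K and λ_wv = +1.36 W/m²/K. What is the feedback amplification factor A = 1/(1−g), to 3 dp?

2.609

Convert to gains: g_cld = 0.78/3.47 = 0.2248; g_wv = 1.36/3.47 = 0.3919.
Total gain g = 0.6167.
A = 1/(1 − 0.6167) = 2.609.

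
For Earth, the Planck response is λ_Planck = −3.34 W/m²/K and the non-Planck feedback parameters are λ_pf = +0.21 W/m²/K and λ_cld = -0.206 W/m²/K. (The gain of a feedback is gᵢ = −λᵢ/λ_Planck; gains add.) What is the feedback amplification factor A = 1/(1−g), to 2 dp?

1.00

Convert to gains: g_pf = 0.21/3.34 = 0.06287; g_cld = -0.206/3.34 = -0.06168.
Total gain g = 0.00119.
A = 1/(1 − 0.00119) = 1.00.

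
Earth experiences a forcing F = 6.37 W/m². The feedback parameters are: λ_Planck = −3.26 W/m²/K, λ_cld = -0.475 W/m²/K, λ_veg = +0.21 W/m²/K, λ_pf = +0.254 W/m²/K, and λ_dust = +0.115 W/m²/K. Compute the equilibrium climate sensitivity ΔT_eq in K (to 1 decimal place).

2.0 K

Net feedback parameter λ = (−3.26) + (-0.475) + (+0.21) + (+0.254) + (+0.115) = -3.156 W/m²/K.
ΔT = −F/λ = −6.37/(-3.156) = 2.0 K.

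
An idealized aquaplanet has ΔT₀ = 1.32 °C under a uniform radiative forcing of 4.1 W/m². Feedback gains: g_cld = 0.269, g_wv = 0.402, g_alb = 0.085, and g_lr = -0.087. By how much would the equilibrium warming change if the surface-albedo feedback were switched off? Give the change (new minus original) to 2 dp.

-0.81 °C

Original: g = 0.669, ΔT = 1.32/(1−0.669) = 3.9879 °C.
Without surface-albedo: g' = 0.584, ΔT' = 1.32/(1−0.584) = 3.1731 °C.
Change = 3.1731 − 3.9879 = -0.81 °C.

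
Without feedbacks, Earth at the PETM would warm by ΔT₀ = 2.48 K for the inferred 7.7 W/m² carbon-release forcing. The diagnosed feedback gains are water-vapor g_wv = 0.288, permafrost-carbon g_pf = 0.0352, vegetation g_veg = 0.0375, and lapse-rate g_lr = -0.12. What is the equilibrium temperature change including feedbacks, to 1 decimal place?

Total gain g = 0.288 + 0.0352 + 0.0375 − 0.12 = 0.2407.
Amplification A = 1/(1 − 0.2407) = 1.317.
ΔT = 2.48 × 1.317 = 3.3 K.

3.3 K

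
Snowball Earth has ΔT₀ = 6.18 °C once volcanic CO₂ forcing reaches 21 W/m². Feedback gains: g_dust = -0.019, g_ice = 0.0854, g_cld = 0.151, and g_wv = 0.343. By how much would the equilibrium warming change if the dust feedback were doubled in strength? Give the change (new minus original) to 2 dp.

Original: g = 0.5604, ΔT = 6.18/(1−0.5604) = 14.0582 °C.
With doubled dust: g' = 0.5414, ΔT' = 6.18/(1−0.5414) = 13.4758 °C.
Change = 13.4758 − 14.0582 = -0.58 °C.

-0.58 °C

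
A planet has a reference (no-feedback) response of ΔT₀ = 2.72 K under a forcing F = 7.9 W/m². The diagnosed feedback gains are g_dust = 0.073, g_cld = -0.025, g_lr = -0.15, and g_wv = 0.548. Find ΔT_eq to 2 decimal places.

Total gain g = 0.073 − 0.025 − 0.15 + 0.548 = 0.446.
Amplification A = 1/(1 − 0.446) = 1.805.
ΔT = 2.72 × 1.805 = 4.91 K.

4.91 K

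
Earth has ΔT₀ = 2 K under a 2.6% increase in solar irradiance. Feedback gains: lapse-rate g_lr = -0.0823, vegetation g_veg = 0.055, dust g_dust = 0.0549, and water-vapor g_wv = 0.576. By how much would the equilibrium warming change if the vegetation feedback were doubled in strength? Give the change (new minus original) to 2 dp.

0.81 K

Original: g = 0.6036, ΔT = 2/(1−0.6036) = 5.0454 K.
With doubled vegetation: g' = 0.6586, ΔT' = 2/(1−0.6586) = 5.8582 K.
Change = 5.8582 − 5.0454 = 0.81 K.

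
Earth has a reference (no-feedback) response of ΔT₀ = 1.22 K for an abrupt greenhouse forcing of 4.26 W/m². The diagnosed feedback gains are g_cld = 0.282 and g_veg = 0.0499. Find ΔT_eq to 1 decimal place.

Total gain g = 0.282 + 0.0499 = 0.3319.
Amplification A = 1/(1 − 0.3319) = 1.497.
ΔT = 1.22 × 1.497 = 1.8 K.

1.8 K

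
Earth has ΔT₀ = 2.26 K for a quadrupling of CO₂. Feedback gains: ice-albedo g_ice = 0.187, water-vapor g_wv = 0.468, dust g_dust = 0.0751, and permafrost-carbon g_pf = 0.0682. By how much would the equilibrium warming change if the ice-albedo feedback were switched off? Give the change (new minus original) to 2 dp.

Original: g = 0.7983, ΔT = 2.26/(1−0.7983) = 11.2048 K.
Without ice-albedo: g' = 0.6113, ΔT' = 2.26/(1−0.6113) = 5.8143 K.
Change = 5.8143 − 11.2048 = -5.39 K.

-5.39 K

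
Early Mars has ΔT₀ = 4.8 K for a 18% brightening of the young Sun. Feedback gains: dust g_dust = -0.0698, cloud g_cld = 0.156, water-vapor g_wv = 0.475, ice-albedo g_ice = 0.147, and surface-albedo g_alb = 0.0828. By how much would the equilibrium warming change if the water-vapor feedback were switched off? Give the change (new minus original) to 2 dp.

Original: g = 0.791, ΔT = 4.8/(1−0.791) = 22.9665 K.
Without water-vapor: g' = 0.316, ΔT' = 4.8/(1−0.316) = 7.0175 K.
Change = 7.0175 − 22.9665 = -15.95 K.

-15.95 K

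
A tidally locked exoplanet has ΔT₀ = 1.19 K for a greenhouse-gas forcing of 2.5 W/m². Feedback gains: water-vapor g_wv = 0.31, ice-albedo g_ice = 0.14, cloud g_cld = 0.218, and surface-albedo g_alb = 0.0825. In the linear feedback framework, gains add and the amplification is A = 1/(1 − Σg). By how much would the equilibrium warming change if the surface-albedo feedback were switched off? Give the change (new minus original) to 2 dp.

-1.19 K

Original: g = 0.7505, ΔT = 1.19/(1−0.7505) = 4.7695 K.
Without surface-albedo: g' = 0.668, ΔT' = 1.19/(1−0.668) = 3.5843 K.
Change = 3.5843 − 4.7695 = -1.19 K.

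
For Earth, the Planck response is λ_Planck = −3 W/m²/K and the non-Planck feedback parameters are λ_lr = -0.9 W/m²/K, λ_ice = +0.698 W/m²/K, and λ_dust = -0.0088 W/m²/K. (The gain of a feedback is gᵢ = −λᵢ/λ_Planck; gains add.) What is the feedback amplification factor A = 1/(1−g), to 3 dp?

Convert to gains: g_lr = -0.9/3 = -0.3; g_ice = 0.698/3 = 0.2327; g_dust = -0.0088/3 = -0.002933.
Total gain g = -0.070233.
A = 1/(1 + 0.070233) = 0.934.

0.934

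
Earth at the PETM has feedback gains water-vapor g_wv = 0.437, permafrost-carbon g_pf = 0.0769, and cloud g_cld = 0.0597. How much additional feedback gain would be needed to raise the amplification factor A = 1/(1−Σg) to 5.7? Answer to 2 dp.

0.25

Current total gain = 0.5736.
Target gain for A = 5.7: g* = 1 − 1/5.7 = 0.8246.
Additional gain needed = 0.8246 − 0.5736 = 0.25.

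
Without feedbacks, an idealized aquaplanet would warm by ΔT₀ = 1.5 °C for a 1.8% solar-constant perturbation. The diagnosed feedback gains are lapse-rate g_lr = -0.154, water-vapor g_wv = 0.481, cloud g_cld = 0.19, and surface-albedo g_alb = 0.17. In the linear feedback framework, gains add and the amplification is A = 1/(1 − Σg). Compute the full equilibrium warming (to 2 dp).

Total gain g = -0.154 + 0.481 + 0.19 + 0.17 = 0.687.
Amplification A = 1/(1 − 0.687) = 3.195.
ΔT = 1.5 × 3.195 = 4.79 °C.

4.79 °C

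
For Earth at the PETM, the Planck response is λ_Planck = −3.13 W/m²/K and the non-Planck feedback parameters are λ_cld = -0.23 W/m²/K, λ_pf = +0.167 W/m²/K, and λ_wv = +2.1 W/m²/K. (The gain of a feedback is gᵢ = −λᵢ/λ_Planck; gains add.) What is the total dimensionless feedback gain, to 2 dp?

0.65

Convert to gains: g_cld = -0.23/3.13 = -0.07348; g_pf = 0.167/3.13 = 0.05335; g_wv = 2.1/3.13 = 0.6709.
Total gain g = 0.65077.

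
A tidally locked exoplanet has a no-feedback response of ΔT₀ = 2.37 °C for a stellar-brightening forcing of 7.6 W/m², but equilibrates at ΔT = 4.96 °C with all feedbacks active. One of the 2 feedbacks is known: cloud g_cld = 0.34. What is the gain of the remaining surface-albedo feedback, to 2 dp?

Amplification A = ΔT/ΔT₀ = 4.96/2.37 = 2.093.
Total gain g = 1 − 1/A = 1 − 1/2.093 = 0.5222.
The known gain is 0.34.
g_alb = 0.5222 − 0.34 = 0.18.

0.18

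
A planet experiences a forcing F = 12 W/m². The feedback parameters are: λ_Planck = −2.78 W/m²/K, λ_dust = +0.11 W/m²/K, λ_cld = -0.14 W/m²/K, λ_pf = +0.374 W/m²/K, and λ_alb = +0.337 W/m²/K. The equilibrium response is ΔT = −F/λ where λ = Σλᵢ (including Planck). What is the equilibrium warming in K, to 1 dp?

5.7 K

Net feedback parameter λ = (−2.78) + (+0.11) + (-0.14) + (+0.374) + (+0.337) = -2.099 W/m²/K.
ΔT = −F/λ = −12/(-2.099) = 5.7 K.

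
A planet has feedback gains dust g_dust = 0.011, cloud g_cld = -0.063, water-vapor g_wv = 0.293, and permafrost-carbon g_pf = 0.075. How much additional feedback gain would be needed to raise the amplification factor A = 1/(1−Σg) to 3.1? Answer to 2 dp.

Current total gain = 0.316.
Target gain for A = 3.1: g* = 1 − 1/3.1 = 0.6774.
Additional gain needed = 0.6774 − 0.316 = 0.36.

0.36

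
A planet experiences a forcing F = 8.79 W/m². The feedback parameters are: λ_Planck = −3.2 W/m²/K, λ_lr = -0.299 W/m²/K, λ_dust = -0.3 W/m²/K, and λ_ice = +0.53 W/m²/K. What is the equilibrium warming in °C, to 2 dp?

2.69 °C

Net feedback parameter λ = (−3.2) + (-0.299) + (-0.3) + (+0.53) = -3.269 W/m²/K.
ΔT = −F/λ = −8.79/(-3.269) = 2.69 °C.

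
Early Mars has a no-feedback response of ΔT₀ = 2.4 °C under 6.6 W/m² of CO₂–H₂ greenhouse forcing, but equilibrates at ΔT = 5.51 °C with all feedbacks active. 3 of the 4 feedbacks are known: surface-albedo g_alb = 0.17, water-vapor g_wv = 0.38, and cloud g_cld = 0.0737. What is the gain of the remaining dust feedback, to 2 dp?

-0.06

Amplification A = ΔT/ΔT₀ = 5.51/2.4 = 2.296.
Total gain g = 1 − 1/A = 1 − 1/2.296 = 0.5645.
Known gains sum to 0.17 + 0.38 + 0.0737 = 0.6237.
g_dust = 0.5645 − 0.6237 = -0.06.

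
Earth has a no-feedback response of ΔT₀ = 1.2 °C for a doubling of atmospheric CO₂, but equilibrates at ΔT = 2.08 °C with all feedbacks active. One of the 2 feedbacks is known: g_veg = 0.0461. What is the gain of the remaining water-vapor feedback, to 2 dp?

Amplification A = ΔT/ΔT₀ = 2.08/1.2 = 1.733.
Total gain g = 1 − 1/A = 1 − 1/1.733 = 0.423.
The known gain is 0.0461.
g_wv = 0.423 − 0.0461 = 0.38.

0.38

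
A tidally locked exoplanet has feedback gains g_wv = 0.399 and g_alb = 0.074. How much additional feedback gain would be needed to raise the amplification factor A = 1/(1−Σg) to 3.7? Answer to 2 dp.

0.26

Current total gain = 0.473.
Target gain for A = 3.7: g* = 1 − 1/3.7 = 0.7297.
Additional gain needed = 0.7297 − 0.473 = 0.26.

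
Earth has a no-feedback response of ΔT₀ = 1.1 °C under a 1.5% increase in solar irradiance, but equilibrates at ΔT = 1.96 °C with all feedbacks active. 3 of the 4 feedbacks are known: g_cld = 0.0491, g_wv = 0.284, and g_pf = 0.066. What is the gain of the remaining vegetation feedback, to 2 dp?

Amplification A = ΔT/ΔT₀ = 1.96/1.1 = 1.782.
Total gain g = 1 − 1/A = 1 − 1/1.782 = 0.4388.
Known gains sum to 0.0491 + 0.284 + 0.066 = 0.3991.
g_veg = 0.4388 − 0.3991 = 0.04.

0.04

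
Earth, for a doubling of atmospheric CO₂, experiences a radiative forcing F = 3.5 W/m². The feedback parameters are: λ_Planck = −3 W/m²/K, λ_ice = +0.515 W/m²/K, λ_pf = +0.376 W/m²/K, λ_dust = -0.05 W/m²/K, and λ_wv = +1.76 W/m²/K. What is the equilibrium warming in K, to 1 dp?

8.8 K

Net feedback parameter λ = (−3) + (+0.515) + (+0.376) + (-0.05) + (+1.76) = -0.399 W/m²/K.
ΔT = −F/λ = −3.5/(-0.399) = 8.8 K.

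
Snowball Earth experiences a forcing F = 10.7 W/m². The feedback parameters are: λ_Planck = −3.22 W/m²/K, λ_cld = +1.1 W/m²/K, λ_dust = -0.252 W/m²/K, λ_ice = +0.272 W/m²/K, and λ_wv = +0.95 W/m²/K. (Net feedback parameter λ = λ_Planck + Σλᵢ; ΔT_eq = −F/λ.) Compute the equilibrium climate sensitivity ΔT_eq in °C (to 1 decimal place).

9.3 °C

Net feedback parameter λ = (−3.22) + (+1.1) + (-0.252) + (+0.272) + (+0.95) = -1.15 W/m²/K.
ΔT = −F/λ = −10.7/(-1.15) = 9.3 °C.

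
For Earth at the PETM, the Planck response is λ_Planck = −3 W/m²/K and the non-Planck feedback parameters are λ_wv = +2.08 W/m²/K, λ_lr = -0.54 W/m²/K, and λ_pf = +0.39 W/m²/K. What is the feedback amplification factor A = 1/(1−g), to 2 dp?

Convert to gains: g_wv = 2.08/3 = 0.6933; g_lr = -0.54/3 = -0.18; g_pf = 0.39/3 = 0.13.
Total gain g = 0.6433.
A = 1/(1 − 0.6433) = 2.80.

2.80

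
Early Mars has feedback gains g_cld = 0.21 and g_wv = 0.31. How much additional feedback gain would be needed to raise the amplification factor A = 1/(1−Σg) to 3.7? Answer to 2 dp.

Current total gain = 0.52.
Target gain for A = 3.7: g* = 1 − 1/3.7 = 0.7297.
Additional gain needed = 0.7297 − 0.52 = 0.21.

0.21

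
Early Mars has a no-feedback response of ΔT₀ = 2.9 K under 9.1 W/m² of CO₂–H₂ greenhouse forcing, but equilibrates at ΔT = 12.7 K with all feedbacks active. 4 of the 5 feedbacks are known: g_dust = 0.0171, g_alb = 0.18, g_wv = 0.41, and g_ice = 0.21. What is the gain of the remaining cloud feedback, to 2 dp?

-0.05

Amplification A = ΔT/ΔT₀ = 12.7/2.9 = 4.379.
Total gain g = 1 − 1/A = 1 − 1/4.379 = 0.7716.
Known gains sum to 0.0171 + 0.18 + 0.41 + 0.21 = 0.8171.
g_cld = 0.7716 − 0.8171 = -0.05.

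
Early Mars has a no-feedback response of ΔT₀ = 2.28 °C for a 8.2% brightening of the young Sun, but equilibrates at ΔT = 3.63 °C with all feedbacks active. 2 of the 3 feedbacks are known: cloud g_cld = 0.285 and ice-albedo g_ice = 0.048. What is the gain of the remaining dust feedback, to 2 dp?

Amplification A = ΔT/ΔT₀ = 3.63/2.28 = 1.592.
Total gain g = 1 − 1/A = 1 − 1/1.592 = 0.3719.
Known gains sum to 0.285 + 0.048 = 0.333.
g_dust = 0.3719 − 0.333 = 0.04.

0.04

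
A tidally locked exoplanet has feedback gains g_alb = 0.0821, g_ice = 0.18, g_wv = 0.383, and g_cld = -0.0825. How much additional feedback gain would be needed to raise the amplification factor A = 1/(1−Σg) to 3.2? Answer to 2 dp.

0.12

Current total gain = 0.5626.
Target gain for A = 3.2: g* = 1 − 1/3.2 = 0.6875.
Additional gain needed = 0.6875 − 0.5626 = 0.12.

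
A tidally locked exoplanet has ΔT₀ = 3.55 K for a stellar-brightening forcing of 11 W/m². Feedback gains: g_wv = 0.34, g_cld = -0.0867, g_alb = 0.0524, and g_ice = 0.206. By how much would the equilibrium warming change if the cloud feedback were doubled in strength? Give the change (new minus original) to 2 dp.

Original: g = 0.5117, ΔT = 3.55/(1−0.5117) = 7.2701 K.
With doubled cloud: g' = 0.425, ΔT' = 3.55/(1−0.425) = 6.1739 K.
Change = 6.1739 − 7.2701 = -1.10 K.

-1.10 K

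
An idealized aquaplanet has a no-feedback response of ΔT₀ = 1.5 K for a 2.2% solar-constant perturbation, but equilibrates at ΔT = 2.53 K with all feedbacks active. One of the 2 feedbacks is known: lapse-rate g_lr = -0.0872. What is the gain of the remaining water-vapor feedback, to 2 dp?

0.49

Amplification A = ΔT/ΔT₀ = 2.53/1.5 = 1.687.
Total gain g = 1 − 1/A = 1 − 1/1.687 = 0.4072.
The known gain is -0.0872.
g_wv = 0.4072 + 0.0872 = 0.49.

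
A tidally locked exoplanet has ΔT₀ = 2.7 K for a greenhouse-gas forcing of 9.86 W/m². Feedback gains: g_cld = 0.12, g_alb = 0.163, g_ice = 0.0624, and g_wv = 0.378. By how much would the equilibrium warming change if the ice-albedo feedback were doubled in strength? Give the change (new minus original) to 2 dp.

Original: g = 0.7234, ΔT = 2.7/(1−0.7234) = 9.7614 K.
With doubled ice-albedo: g' = 0.7858, ΔT' = 2.7/(1−0.7858) = 12.6050 K.
Change = 12.6050 − 9.7614 = 2.84 K.

2.84 K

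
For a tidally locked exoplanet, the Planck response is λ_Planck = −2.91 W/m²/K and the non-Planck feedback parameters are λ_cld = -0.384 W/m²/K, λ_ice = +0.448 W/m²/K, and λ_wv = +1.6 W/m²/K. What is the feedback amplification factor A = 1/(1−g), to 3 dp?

Convert to gains: g_cld = -0.384/2.91 = -0.132; g_ice = 0.448/2.91 = 0.154; g_wv = 1.6/2.91 = 0.5498.
Total gain g = 0.5718.
A = 1/(1 − 0.5718) = 2.335.

2.335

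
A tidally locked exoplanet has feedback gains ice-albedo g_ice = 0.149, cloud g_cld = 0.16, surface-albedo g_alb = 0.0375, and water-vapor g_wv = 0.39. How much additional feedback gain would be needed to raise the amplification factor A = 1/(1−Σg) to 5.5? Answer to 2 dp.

0.08

Current total gain = 0.7365.
Target gain for A = 5.5: g* = 1 − 1/5.5 = 0.8182.
Additional gain needed = 0.8182 − 0.7365 = 0.08.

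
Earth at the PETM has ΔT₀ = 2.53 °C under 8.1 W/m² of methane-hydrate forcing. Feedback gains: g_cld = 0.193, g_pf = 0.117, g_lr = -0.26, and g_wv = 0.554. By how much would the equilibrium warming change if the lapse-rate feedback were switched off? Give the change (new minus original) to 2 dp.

12.21 °C

Original: g = 0.604, ΔT = 2.53/(1−0.604) = 6.3889 °C.
Without lapse-rate: g' = 0.864, ΔT' = 2.53/(1−0.864) = 18.6029 °C.
Change = 18.6029 − 6.3889 = 12.21 °C.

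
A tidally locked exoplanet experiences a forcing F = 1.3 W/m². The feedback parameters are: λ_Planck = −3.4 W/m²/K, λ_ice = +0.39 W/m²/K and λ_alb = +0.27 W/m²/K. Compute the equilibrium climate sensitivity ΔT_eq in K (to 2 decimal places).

Net feedback parameter λ = (−3.4) + (+0.39) + (+0.27) = -2.74 W/m²/K.
ΔT = −F/λ = −1.3/(-2.74) = 0.47 K.

0.47 K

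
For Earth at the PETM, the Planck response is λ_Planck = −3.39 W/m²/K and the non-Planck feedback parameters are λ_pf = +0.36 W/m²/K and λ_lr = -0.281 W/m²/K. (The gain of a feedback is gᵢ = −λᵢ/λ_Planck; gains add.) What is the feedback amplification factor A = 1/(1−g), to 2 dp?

1.02

Convert to gains: g_pf = 0.36/3.39 = 0.1062; g_lr = -0.281/3.39 = -0.08289.
Total gain g = 0.02331.
A = 1/(1 − 0.02331) = 1.02.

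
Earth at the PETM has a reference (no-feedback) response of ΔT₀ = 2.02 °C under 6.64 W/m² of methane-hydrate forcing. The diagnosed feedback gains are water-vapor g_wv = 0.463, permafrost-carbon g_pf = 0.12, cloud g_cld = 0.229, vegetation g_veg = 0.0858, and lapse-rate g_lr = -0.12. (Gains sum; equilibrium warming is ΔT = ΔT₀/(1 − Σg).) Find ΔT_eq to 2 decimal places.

Total gain g = 0.463 + 0.12 + 0.229 + 0.0858 − 0.12 = 0.7778.
Amplification A = 1/(1 − 0.7778) = 4.5.
ΔT = 2.02 × 4.5 = 9.09 °C.

9.09 °C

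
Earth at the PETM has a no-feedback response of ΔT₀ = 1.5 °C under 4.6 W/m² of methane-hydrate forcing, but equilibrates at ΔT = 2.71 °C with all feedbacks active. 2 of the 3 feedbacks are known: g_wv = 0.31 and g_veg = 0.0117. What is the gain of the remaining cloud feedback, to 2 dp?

Amplification A = ΔT/ΔT₀ = 2.71/1.5 = 1.807.
Total gain g = 1 − 1/A = 1 − 1/1.807 = 0.4466.
Known gains sum to 0.31 + 0.0117 = 0.3217.
g_cld = 0.4466 − 0.3217 = 0.12.

0.12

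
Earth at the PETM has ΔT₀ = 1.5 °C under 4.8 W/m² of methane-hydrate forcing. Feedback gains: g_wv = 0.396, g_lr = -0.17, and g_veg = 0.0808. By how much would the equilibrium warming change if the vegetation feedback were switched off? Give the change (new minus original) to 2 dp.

-0.23 °C

Original: g = 0.3068, ΔT = 1.5/(1−0.3068) = 2.1639 °C.
Without vegetation: g' = 0.226, ΔT' = 1.5/(1−0.226) = 1.9380 °C.
Change = 1.9380 − 2.1639 = -0.23 °C.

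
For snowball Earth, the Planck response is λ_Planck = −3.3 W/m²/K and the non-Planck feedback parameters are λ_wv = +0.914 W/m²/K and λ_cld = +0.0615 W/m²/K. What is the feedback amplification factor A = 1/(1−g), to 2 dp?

Convert to gains: g_wv = 0.914/3.3 = 0.277; g_cld = 0.0615/3.3 = 0.01864.
Total gain g = 0.29564.
A = 1/(1 − 0.29564) = 1.42.

1.42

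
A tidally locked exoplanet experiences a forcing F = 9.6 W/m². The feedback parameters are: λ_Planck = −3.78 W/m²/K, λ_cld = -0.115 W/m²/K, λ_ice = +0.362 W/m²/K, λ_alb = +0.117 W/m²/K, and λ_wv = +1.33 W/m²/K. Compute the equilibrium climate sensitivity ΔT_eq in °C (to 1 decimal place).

Net feedback parameter λ = (−3.78) + (-0.115) + (+0.362) + (+0.117) + (+1.33) = -2.086 W/m²/K.
ΔT = −F/λ = −9.6/(-2.086) = 4.6 °C.

4.6 °C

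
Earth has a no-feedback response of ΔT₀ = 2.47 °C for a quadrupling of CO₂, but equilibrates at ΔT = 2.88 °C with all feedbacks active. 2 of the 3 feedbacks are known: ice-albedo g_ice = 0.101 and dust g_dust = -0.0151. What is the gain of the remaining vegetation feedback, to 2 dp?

Amplification A = ΔT/ΔT₀ = 2.88/2.47 = 1.166.
Total gain g = 1 − 1/A = 1 − 1/1.166 = 0.1424.
Known gains sum to 0.101 − 0.0151 = 0.0859.
g_veg = 0.1424 − 0.0859 = 0.06.

0.06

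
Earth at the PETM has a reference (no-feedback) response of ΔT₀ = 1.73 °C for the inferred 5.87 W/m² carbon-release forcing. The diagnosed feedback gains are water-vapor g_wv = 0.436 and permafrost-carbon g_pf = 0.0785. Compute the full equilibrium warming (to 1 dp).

Total gain g = 0.436 + 0.0785 = 0.5145.
Amplification A = 1/(1 − 0.5145) = 2.06.
ΔT = 1.73 × 2.06 = 3.6 °C.

3.6 °C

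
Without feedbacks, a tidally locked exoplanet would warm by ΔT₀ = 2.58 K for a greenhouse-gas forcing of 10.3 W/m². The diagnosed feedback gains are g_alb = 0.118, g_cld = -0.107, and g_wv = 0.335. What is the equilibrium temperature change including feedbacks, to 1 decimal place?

3.9 K

Total gain g = 0.118 − 0.107 + 0.335 = 0.346.
Amplification A = 1/(1 − 0.346) = 1.529.
ΔT = 2.58 × 1.529 = 3.9 K.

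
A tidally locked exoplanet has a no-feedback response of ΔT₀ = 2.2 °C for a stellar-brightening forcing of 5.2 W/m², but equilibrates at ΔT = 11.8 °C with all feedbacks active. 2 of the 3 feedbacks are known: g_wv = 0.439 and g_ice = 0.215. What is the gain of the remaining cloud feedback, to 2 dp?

0.16

Amplification A = ΔT/ΔT₀ = 11.8/2.2 = 5.364.
Total gain g = 1 − 1/A = 1 − 1/5.364 = 0.8136.
Known gains sum to 0.439 + 0.215 = 0.654.
g_cld = 0.8136 − 0.654 = 0.16.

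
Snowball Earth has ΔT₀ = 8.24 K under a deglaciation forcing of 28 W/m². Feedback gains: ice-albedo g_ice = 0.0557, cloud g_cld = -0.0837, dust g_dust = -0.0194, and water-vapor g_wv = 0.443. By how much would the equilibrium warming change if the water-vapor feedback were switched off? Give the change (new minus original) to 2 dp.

-5.77 K

Original: g = 0.3956, ΔT = 8.24/(1−0.3956) = 13.6334 K.
Without water-vapor: g' = -0.0474, ΔT' = 8.24/(1+0.0474) = 7.8671 K.
Change = 7.8671 − 13.6334 = -5.77 K.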